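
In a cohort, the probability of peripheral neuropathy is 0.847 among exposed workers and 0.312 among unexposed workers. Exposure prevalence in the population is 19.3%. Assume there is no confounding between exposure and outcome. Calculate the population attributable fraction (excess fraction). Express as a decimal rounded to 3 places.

PAF ≈ 0.249

Let p₁ = 0.847, p₀ = 0.312.
Overall risk P(Y=1) = π·p₁ + (1−π)·p₀ = 0.193×0.847 + 0.807×0.312 = 0.41526.
Under exogeneity, PAF = [P(Y=1) − p₀] / P(Y=1).
PAF = (0.41526 − 0.312) / 0.41526 ≈ 0.2487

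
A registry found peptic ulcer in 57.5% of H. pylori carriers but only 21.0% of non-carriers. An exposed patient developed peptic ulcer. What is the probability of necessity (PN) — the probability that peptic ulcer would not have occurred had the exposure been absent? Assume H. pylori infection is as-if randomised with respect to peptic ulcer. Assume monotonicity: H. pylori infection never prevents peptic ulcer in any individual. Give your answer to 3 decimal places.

p₁ = 0.575, p₀ = 0.21.
Under exogeneity and monotonicity, PN = (p₁ − p₀) / p₁.
PN = (0.575 − 0.21) / 0.575 = 0.365 / 0.575 ≈ 0.6348

PN ≈ 0.635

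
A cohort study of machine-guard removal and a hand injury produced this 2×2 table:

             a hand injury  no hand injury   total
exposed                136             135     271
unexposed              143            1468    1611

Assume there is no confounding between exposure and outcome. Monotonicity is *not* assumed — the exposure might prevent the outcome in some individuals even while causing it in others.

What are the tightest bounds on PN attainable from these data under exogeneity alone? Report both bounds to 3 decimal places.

p₁ = P(outcome | exposed) = 136/271 = 0.50185
p₀ = P(outcome | unexposed) = 143/1611 = 0.088765
Under exogeneity alone the bounds on PN are max{0,(p₁−p₀)/p₁} ≤ PN ≤ min{1,(1−p₀)/p₁}.
  lower = (p₁ − p₀)/p₁ = 0.41308 / 0.50185 ≈ 0.8231
  upper = min{1, (1 − p₀)/p₁} = 0.91124 / 0.50185 ≈ 1.8158 → capped at 1

0.823 ≤ PN ≤ 1.000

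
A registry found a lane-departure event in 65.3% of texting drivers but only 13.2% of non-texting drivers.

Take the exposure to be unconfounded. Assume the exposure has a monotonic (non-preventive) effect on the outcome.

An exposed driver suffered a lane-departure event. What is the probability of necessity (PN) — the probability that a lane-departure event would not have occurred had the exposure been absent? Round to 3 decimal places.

p₁ = 0.653, p₀ = 0.132.
Under exogeneity and monotonicity, PN = (p₁ − p₀) / p₁.
PN = (0.653 − 0.132) / 0.653 = 0.521 / 0.653 ≈ 0.7979

PN ≈ 0.798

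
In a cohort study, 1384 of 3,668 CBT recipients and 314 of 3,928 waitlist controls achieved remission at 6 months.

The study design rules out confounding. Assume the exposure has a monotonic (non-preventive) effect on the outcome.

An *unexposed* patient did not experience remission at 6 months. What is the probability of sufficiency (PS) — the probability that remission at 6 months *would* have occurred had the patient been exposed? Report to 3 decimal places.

p₁ = P(outcome | exposed) = 1384/3668 = 0.37732
p₀ = P(outcome | unexposed) = 314/3928 = 0.079939
Under exogeneity and monotonicity, PS = (p₁ − p₀) / (1 − p₀).
PS = (0.37732 − 0.079939) / (1 − 0.079939) = 0.29738 / 0.92006 ≈ 0.3232

PS ≈ 0.323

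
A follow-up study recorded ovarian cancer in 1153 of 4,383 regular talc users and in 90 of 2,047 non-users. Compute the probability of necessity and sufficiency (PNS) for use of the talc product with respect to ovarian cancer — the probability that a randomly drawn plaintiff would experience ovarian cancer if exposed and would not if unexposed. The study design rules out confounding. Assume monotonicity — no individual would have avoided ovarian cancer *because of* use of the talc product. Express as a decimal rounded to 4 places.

PNS ≈ 0.2191

p₁ = P(outcome | exposed) = 1153/4383 = 0.26306
p₀ = P(outcome | unexposed) = 90/2047 = 0.043967
Under exogeneity and monotonicity, PNS = p₁ − p₀.
PNS = 0.26306 − 0.043967 = 0.2191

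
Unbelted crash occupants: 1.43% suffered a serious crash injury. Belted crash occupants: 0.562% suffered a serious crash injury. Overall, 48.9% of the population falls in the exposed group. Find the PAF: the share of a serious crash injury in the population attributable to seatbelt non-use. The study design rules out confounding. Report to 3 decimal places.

PAF ≈ 0.430

p₁ = 0.0143, p₀ = 0.00562.
Overall risk P(Y=1) = π·p₁ + (1−π)·p₀ = 0.489×0.0143 + 0.511×0.00562 = 0.0098645.
Under exogeneity, PAF = [P(Y=1) − p₀] / P(Y=1).
PAF = (0.0098645 − 0.00562) / 0.0098645 ≈ 0.4303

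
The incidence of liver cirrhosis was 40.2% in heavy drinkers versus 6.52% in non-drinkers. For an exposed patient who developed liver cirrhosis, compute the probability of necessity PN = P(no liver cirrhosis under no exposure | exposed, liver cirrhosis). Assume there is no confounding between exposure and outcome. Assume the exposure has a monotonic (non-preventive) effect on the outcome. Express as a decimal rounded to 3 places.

p₁ = 0.402, p₀ = 0.0652.
Under exogeneity and monotonicity, PN = (p₁ − p₀) / p₁.
PN = (0.402 − 0.0652) / 0.402 = 0.3368 / 0.402 ≈ 0.8378

PN ≈ 0.838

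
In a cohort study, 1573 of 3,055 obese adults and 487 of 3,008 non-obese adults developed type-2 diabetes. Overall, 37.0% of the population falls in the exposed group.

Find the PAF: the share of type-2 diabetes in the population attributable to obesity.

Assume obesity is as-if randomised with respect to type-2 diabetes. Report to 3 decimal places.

PAF ≈ 0.447

p₁ = P(outcome | exposed) = 1573/3055 = 0.51489
p₀ = P(outcome | unexposed) = 487/3008 = 0.1619
Overall risk P(Y=1) = π·p₁ + (1−π)·p₀ = 0.37×0.51489 + 0.63×0.1619 = 0.29251.
Under exogeneity, PAF = [P(Y=1) − p₀] / P(Y=1).
PAF = (0.29251 − 0.1619) / 0.29251 ≈ 0.4465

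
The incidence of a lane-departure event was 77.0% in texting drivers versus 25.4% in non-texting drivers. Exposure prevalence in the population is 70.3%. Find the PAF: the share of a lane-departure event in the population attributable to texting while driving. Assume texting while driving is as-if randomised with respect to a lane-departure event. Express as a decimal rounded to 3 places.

PAF ≈ 0.588

p₁ = 0.77, p₀ = 0.254.
Overall risk P(Y=1) = π·p₁ + (1−π)·p₀ = 0.703×0.77 + 0.297×0.254 = 0.61675.
Under exogeneity, PAF = [P(Y=1) − p₀] / P(Y=1).
PAF = (0.61675 − 0.254) / 0.61675 ≈ 0.5882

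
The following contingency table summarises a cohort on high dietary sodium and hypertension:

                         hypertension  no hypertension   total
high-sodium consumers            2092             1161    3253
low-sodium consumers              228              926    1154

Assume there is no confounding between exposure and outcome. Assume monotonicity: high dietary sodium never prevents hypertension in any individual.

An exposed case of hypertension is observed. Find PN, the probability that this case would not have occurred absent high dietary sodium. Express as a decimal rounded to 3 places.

p₁ = P(outcome | exposed) = 2092/3253 = 0.6431
p₀ = P(outcome | unexposed) = 228/1154 = 0.19757
Under exogeneity and monotonicity, PN = (p₁ − p₀) / p₁.
PN = (0.6431 − 0.19757) / 0.6431 = 0.44553 / 0.6431 ≈ 0.6928

PN ≈ 0.693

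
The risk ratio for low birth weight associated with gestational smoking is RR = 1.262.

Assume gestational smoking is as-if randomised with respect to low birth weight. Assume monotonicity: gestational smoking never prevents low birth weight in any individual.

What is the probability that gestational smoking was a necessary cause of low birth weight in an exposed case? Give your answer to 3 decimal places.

PN ≈ 0.208

Under exogeneity and monotonicity, PN = (RR − 1) / RR = 1 − 1/RR.
PN = (1.262 − 1) / 1.262 = 0.262 / 1.262 ≈ 0.2076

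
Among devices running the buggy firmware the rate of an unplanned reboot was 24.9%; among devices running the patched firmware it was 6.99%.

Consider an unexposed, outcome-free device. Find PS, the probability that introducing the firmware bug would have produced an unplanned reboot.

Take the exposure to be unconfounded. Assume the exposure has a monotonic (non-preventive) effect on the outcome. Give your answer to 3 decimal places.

p₁ = 0.249, p₀ = 0.0699.
Under exogeneity and monotonicity, PS = (p₁ − p₀) / (1 − p₀).
PS = (0.249 − 0.0699) / (1 − 0.0699) = 0.1791 / 0.9301 ≈ 0.1926

PS ≈ 0.193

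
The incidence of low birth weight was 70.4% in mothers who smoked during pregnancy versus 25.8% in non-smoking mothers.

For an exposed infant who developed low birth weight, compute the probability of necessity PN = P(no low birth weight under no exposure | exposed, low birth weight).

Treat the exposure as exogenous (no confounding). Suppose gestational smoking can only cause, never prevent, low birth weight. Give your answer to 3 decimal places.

PN ≈ 0.634

p₁ = 0.704, p₀ = 0.258.
Under exogeneity and monotonicity, PN = (p₁ − p₀) / p₁.
PN = (0.704 − 0.258) / 0.704 = 0.446 / 0.704 ≈ 0.6335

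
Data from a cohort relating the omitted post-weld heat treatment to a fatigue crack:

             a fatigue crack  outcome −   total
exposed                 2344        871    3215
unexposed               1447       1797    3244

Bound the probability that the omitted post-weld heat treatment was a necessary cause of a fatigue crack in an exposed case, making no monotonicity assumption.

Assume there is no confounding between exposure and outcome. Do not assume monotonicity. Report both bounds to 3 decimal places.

0.388 ≤ PN ≤ 0.760

p₁ = P(outcome | exposed) = 2344/3215 = 0.72908
p₀ = P(outcome | unexposed) = 1447/3244 = 0.44605
Under exogeneity alone the bounds on PN are max{0,(p₁−p₀)/p₁} ≤ PN ≤ min{1,(1−p₀)/p₁}.
  lower = (p₁ − p₀)/p₁ = 0.28303 / 0.72908 ≈ 0.3882
  upper = min{1, (1 − p₀)/p₁} = 0.55395 / 0.72908 ≈ 0.7598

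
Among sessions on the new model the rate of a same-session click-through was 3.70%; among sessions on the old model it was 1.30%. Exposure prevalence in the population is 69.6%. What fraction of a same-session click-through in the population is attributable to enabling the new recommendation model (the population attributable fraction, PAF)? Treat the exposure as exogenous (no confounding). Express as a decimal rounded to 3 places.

PAF ≈ 0.562

p₁ = 0.037, p₀ = 0.013.
Overall risk P(Y=1) = π·p₁ + (1−π)·p₀ = 0.696×0.037 + 0.304×0.013 = 0.029704.
Under exogeneity, PAF = [P(Y=1) − p₀] / P(Y=1).
PAF = (0.029704 − 0.013) / 0.029704 ≈ 0.5623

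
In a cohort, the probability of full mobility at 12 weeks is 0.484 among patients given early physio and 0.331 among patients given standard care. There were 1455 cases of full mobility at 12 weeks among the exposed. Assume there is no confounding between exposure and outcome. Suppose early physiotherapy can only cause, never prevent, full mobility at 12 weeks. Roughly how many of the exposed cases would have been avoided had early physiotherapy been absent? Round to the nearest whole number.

Let p₁ = 0.484, p₀ = 0.331.
PN = (p₁ − p₀)/p₁ = (0.484 − 0.331) / 0.484 ≈ 0.31612.
Attributable cases ≈ PN × (exposed cases) = 0.31612 × 1455 ≈ 459.95.

about 460 cases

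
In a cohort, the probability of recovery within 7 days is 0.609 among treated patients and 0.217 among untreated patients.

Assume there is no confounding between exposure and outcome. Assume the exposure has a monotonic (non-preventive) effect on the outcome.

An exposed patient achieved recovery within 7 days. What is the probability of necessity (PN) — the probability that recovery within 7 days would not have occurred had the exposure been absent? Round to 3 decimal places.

PN ≈ 0.644

Let p₁ = 0.609, p₀ = 0.217.
Under exogeneity and monotonicity, PN = (p₁ − p₀) / p₁.
PN = (0.609 − 0.217) / 0.609 = 0.392 / 0.609 ≈ 0.6437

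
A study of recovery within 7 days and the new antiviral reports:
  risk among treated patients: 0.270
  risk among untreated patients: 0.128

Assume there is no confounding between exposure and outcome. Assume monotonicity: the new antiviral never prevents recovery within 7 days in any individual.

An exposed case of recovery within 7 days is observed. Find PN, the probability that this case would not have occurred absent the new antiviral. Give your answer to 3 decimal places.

PN ≈ 0.526

Let p₁ = 0.27, p₀ = 0.128.
Under exogeneity and monotonicity, PN = (p₁ − p₀) / p₁.
PN = (0.27 − 0.128) / 0.27 = 0.142 / 0.27 ≈ 0.5259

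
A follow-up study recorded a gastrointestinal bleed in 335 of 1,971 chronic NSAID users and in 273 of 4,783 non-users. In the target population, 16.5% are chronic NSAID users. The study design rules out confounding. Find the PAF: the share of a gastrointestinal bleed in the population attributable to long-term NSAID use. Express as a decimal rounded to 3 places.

p₁ = P(outcome | exposed) = 335/1971 = 0.16996
p₀ = P(outcome | unexposed) = 273/4783 = 0.057077
Overall risk P(Y=1) = π·p₁ + (1−π)·p₀ = 0.165×0.16996 + 0.835×0.057077 = 0.075704.
Under exogeneity, PAF = [P(Y=1) − p₀] / P(Y=1).
PAF = (0.075704 − 0.057077) / 0.075704 ≈ 0.2460

PAF ≈ 0.246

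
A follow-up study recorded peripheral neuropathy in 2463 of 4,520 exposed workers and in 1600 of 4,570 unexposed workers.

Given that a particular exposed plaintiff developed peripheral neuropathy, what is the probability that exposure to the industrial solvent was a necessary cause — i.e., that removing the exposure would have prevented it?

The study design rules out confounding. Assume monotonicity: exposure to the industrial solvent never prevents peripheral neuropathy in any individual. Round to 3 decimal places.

PN ≈ 0.357

p₁ = P(outcome | exposed) = 2463/4520 = 0.54491
p₀ = P(outcome | unexposed) = 1600/4570 = 0.35011
Under exogeneity and monotonicity, PN = (p₁ − p₀) / p₁.
PN = (0.54491 − 0.35011) / 0.54491 = 0.1948 / 0.54491 ≈ 0.3575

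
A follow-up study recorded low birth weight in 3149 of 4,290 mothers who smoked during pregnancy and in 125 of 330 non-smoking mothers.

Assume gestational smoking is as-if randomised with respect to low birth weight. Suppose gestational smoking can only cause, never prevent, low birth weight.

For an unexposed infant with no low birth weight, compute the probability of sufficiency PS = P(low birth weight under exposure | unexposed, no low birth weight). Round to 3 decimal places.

p₁ = P(outcome | exposed) = 3149/4290 = 0.73403
p₀ = P(outcome | unexposed) = 125/330 = 0.37879
Under exogeneity and monotonicity, PS = (p₁ − p₀) / (1 − p₀).
PS = (0.73403 − 0.37879) / (1 − 0.37879) = 0.35524 / 0.62121 ≈ 0.5719

PS ≈ 0.572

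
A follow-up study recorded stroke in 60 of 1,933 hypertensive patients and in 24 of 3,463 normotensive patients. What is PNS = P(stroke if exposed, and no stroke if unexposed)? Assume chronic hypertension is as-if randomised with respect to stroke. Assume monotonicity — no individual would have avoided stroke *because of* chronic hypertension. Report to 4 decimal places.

p₁ = P(outcome | exposed) = 60/1933 = 0.03104
p₀ = P(outcome | unexposed) = 24/3463 = 0.0069304
Under exogeneity and monotonicity, PNS = p₁ − p₀.
PNS = 0.03104 − 0.0069304 = 0.024109

PNS ≈ 0.0241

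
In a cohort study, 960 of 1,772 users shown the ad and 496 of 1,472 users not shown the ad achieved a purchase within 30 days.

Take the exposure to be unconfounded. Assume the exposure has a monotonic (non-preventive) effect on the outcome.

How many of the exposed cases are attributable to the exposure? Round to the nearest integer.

about 363 cases

p₁ = P(outcome | exposed) = 960/1772 = 0.54176
p₀ = P(outcome | unexposed) = 496/1472 = 0.33696
PN = (p₁ − p₀)/p₁ = (0.54176 − 0.33696) / 0.54176 ≈ 0.37803.
Attributable cases ≈ PN × (exposed cases) = 0.37803 × 960 ≈ 362.91.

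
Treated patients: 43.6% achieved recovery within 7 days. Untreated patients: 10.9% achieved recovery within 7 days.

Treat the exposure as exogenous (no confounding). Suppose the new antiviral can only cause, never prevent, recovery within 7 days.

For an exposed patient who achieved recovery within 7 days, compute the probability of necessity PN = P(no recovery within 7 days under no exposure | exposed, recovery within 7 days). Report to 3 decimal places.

p₁ = 0.436, p₀ = 0.109.
Under exogeneity and monotonicity, PN = (p₁ − p₀) / p₁.
PN = (0.436 − 0.109) / 0.436 = 0.327 / 0.436 ≈ 0.7500

PN ≈ 0.750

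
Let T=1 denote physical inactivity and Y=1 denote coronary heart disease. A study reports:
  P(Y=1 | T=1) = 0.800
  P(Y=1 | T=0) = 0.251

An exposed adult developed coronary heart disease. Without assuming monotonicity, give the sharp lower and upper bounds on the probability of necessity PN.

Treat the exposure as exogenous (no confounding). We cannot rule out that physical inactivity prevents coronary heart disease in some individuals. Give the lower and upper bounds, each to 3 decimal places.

Let p₁ = 0.8, p₀ = 0.251.
Under exogeneity alone the bounds on PN are max{0,(p₁−p₀)/p₁} ≤ PN ≤ min{1,(1−p₀)/p₁}.
  lower = (p₁ − p₀)/p₁ = 0.549 / 0.8 ≈ 0.6863
  upper = min{1, (1 − p₀)/p₁} = 0.749 / 0.8 ≈ 0.9362

0.686 ≤ PN ≤ 0.936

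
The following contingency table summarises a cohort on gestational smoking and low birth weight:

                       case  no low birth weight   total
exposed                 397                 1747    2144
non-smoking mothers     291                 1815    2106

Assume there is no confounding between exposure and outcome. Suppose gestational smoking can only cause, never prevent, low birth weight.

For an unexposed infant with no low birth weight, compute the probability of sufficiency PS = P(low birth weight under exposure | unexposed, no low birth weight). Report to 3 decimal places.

PS ≈ 0.055

p₁ = P(outcome | exposed) = 397/2144 = 0.18517
p₀ = P(outcome | unexposed) = 291/2106 = 0.13818
Under exogeneity and monotonicity, PS = (p₁ − p₀) / (1 − p₀).
PS = (0.18517 − 0.13818) / (1 − 0.13818) = 0.046991 / 0.86182 ≈ 0.0545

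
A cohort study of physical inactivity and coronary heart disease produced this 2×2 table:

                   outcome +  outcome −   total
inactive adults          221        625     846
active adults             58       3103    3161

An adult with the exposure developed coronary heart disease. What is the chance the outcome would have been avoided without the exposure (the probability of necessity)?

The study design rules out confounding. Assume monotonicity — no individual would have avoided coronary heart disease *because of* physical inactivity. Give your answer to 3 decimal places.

p₁ = P(outcome | exposed) = 221/846 = 0.26123
p₀ = P(outcome | unexposed) = 58/3161 = 0.018349
Under exogeneity and monotonicity, PN = (p₁ − p₀)/p₁.
PN = (0.26123 − 0.018349) / 0.26123 ≈ 0.9298

PN ≈ 0.930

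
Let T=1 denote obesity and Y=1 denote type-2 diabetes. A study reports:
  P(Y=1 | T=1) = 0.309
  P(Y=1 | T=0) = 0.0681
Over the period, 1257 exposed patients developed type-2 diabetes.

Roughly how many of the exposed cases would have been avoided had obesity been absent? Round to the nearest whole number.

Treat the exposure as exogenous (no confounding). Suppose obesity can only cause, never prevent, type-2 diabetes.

about 980 cases

Let p₁ = 0.309, p₀ = 0.0681.
PN = (p₁ − p₀)/p₁ = (0.309 − 0.0681) / 0.309 ≈ 0.77961.
Attributable cases ≈ PN × (exposed cases) = 0.77961 × 1257 ≈ 979.97.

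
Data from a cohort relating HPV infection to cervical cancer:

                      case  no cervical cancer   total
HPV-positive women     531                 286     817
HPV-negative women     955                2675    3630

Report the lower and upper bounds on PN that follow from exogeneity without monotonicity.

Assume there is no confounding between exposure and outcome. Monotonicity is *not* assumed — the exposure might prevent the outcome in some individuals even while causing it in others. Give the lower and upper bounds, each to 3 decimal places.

0.595 ≤ PN ≤ 1.000

p₁ = P(outcome | exposed) = 531/817 = 0.64994
p₀ = P(outcome | unexposed) = 955/3630 = 0.26309
Under exogeneity alone the bounds on PN are max{0,(p₁−p₀)/p₁} ≤ PN ≤ min{1,(1−p₀)/p₁}.
  lower = (p₁ − p₀)/p₁ = 0.38685 / 0.64994 ≈ 0.5952
  upper = min{1, (1 − p₀)/p₁} = 0.73691 / 0.64994 ≈ 1.1338 → capped at 1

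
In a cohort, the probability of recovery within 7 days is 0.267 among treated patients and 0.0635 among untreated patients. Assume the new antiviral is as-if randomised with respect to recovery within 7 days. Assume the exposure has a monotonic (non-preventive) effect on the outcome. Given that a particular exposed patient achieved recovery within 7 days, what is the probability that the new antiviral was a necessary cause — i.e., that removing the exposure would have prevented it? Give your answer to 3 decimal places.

Let p₁ = 0.267, p₀ = 0.0635.
Under exogeneity and monotonicity, PN = (p₁ − p₀) / p₁.
PN = (0.267 − 0.0635) / 0.267 = 0.2035 / 0.267 ≈ 0.7622

PN ≈ 0.762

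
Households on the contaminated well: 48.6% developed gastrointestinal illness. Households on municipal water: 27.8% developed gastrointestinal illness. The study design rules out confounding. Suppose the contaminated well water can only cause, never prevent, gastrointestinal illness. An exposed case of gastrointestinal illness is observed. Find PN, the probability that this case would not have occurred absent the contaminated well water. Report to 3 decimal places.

p₁ = 0.486, p₀ = 0.278.
Under exogeneity and monotonicity, PN = (p₁ − p₀) / p₁.
PN = (0.486 − 0.278) / 0.486 = 0.208 / 0.486 ≈ 0.4280

PN ≈ 0.428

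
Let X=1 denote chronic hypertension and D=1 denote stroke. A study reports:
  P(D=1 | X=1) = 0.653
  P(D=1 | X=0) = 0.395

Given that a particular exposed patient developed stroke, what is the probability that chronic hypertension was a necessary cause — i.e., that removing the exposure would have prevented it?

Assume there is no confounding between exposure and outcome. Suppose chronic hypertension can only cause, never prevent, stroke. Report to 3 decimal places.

PN ≈ 0.395

Let p₁ = 0.653, p₀ = 0.395.
Under exogeneity and monotonicity, PN = (p₁ − p₀) / p₁.
PN = (0.653 − 0.395) / 0.653 = 0.258 / 0.653 ≈ 0.3951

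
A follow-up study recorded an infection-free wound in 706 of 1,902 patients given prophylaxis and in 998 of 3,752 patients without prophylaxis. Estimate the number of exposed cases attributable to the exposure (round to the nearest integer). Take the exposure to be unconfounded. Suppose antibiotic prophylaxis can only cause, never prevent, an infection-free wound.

p₁ = P(outcome | exposed) = 706/1902 = 0.37119
p₀ = P(outcome | unexposed) = 998/3752 = 0.26599
PN = (p₁ − p₀)/p₁ = (0.37119 − 0.26599) / 0.37119 ≈ 0.28341.
Attributable cases ≈ PN × (exposed cases) = 0.28341 × 706 ≈ 200.08.

about 200 cases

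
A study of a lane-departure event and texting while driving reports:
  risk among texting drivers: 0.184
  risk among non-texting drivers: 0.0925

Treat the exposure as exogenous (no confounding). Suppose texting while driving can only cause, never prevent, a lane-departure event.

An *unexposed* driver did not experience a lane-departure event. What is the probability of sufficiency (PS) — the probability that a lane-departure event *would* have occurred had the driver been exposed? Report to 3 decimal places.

PS ≈ 0.101

Let p₁ = 0.184, p₀ = 0.0925.
Under exogeneity and monotonicity, PS = (p₁ − p₀) / (1 − p₀).
PS = (0.184 − 0.0925) / (1 − 0.0925) = 0.0915 / 0.9075 ≈ 0.1008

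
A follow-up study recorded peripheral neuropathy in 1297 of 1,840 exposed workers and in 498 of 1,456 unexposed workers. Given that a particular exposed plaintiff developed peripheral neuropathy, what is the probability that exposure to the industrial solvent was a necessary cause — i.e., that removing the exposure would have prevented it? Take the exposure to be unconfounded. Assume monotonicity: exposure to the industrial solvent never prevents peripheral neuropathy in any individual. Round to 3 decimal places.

p₁ = P(outcome | exposed) = 1297/1840 = 0.70489
p₀ = P(outcome | unexposed) = 498/1456 = 0.34203
Under exogeneity and monotonicity, PN = (p₁ − p₀) / p₁.
PN = (0.70489 − 0.34203) / 0.70489 = 0.36286 / 0.70489 ≈ 0.5148

PN ≈ 0.515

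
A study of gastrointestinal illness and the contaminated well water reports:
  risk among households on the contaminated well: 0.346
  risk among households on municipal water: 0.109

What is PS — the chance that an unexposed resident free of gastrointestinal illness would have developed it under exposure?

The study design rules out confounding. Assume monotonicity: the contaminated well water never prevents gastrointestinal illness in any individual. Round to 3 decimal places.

Let p₁ = 0.346, p₀ = 0.109.
Under exogeneity and monotonicity, PS = (p₁ − p₀) / (1 − p₀).
PS = (0.346 − 0.109) / (1 − 0.109) = 0.237 / 0.891 ≈ 0.2660

PS ≈ 0.266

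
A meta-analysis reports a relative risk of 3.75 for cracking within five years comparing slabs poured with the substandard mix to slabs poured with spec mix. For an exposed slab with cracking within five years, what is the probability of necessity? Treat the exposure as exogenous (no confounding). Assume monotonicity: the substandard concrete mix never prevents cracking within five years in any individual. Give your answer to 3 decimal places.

Under exogeneity and monotonicity, PN = (RR − 1) / RR = 1 − 1/RR.
PN = (3.75 − 1) / 3.75 = 2.75 / 3.75 ≈ 0.7333

PN ≈ 0.733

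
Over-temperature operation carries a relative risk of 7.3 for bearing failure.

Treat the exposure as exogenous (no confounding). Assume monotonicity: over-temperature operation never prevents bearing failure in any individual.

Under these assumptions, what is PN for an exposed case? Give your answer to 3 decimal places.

PN ≈ 0.863

Under exogeneity and monotonicity, PN = (RR − 1) / RR = 1 − 1/RR.
PN = (7.3 − 1) / 7.3 = 6.3 / 7.3 ≈ 0.8630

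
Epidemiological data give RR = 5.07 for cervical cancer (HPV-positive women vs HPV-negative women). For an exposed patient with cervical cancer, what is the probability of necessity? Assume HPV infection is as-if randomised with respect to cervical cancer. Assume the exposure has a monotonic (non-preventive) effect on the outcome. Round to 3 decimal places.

Under exogeneity and monotonicity, PN = (RR − 1) / RR = 1 − 1/RR.
PN = (5.07 − 1) / 5.07 = 4.07 / 5.07 ≈ 0.8028

PN ≈ 0.803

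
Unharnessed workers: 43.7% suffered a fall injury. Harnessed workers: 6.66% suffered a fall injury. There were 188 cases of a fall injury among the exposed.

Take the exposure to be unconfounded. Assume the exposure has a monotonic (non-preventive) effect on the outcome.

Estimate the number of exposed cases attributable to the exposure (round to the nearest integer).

about 159 cases

p₁ = 0.437, p₀ = 0.0666.
PN = (p₁ − p₀)/p₁ = (0.437 − 0.0666) / 0.437 ≈ 0.84760.
Attributable cases ≈ PN × (exposed cases) = 0.84760 × 188 ≈ 159.35.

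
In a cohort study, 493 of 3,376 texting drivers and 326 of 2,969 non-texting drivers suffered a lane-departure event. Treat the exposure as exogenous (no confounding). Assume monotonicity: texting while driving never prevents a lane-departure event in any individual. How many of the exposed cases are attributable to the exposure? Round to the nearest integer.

p₁ = P(outcome | exposed) = 493/3376 = 0.14603
p₀ = P(outcome | unexposed) = 326/2969 = 0.1098
PN = (p₁ − p₀)/p₁ = (0.14603 − 0.1098) / 0.14603 ≈ 0.24810.
Attributable cases ≈ PN × (exposed cases) = 0.24810 × 493 ≈ 122.31.

about 122 cases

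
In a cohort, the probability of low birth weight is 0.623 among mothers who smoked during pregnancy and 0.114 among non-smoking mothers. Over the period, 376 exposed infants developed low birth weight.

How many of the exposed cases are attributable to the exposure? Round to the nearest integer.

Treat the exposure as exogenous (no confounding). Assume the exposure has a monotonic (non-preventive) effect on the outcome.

about 307 cases

Let p₁ = 0.623, p₀ = 0.114.
PN = (p₁ − p₀)/p₁ = (0.623 − 0.114) / 0.623 ≈ 0.81701.
Attributable cases ≈ PN × (exposed cases) = 0.81701 × 376 ≈ 307.20.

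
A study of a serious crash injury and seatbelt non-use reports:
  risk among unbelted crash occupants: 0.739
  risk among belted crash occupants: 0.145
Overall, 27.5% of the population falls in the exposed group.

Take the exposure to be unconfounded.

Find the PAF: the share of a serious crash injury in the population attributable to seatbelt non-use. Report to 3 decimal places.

PAF ≈ 0.530

Let p₁ = 0.739, p₀ = 0.145.
Overall risk P(Y=1) = π·p₁ + (1−π)·p₀ = 0.275×0.739 + 0.725×0.145 = 0.30835.
Under exogeneity, PAF = [P(Y=1) − p₀] / P(Y=1).
PAF = (0.30835 − 0.145) / 0.30835 ≈ 0.5298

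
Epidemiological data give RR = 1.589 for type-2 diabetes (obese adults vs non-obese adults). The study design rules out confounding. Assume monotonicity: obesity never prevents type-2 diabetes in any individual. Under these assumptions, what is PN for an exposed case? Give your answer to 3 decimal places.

PN ≈ 0.371

Under exogeneity and monotonicity, PN = (RR − 1) / RR = 1 − 1/RR.
PN = (1.589 − 1) / 1.589 = 0.589 / 1.589 ≈ 0.3707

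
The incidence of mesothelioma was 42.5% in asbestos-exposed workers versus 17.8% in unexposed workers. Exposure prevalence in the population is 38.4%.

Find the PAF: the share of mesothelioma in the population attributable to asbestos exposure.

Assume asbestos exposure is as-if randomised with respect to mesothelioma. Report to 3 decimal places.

p₁ = 0.425, p₀ = 0.178.
Overall risk P(Y=1) = π·p₁ + (1−π)·p₀ = 0.384×0.425 + 0.616×0.178 = 0.27285.
Under exogeneity, PAF = [P(Y=1) − p₀] / P(Y=1).
PAF = (0.27285 − 0.178) / 0.27285 ≈ 0.3476

PAF ≈ 0.348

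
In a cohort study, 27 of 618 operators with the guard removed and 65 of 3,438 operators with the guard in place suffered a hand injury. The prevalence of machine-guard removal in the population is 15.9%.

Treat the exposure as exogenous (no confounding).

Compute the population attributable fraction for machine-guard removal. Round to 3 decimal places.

p₁ = P(outcome | exposed) = 27/618 = 0.043689
p₀ = P(outcome | unexposed) = 65/3438 = 0.018906
Overall risk P(Y=1) = π·p₁ + (1−π)·p₀ = 0.159×0.043689 + 0.841×0.018906 = 0.022847.
Under exogeneity, PAF = [P(Y=1) − p₀] / P(Y=1).
PAF = (0.022847 − 0.018906) / 0.022847 ≈ 0.1725

PAF ≈ 0.172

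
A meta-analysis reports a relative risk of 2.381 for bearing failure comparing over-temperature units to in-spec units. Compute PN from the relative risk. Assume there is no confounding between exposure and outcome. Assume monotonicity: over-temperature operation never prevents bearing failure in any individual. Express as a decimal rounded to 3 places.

Under exogeneity and monotonicity, PN = (RR − 1) / RR = 1 − 1/RR.
PN = (2.381 − 1) / 2.381 = 1.381 / 2.381 ≈ 0.5800

PN ≈ 0.580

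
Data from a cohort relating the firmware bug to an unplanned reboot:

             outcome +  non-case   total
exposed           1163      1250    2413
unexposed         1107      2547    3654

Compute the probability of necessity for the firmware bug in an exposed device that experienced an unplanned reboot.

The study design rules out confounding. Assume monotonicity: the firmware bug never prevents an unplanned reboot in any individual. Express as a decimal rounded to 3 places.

PN ≈ 0.371

p₁ = P(outcome | exposed) = 1163/2413 = 0.48197
p₀ = P(outcome | unexposed) = 1107/3654 = 0.30296
Under exogeneity and monotonicity, PN = (p₁ − p₀)/p₁.
PN = (0.48197 − 0.30296) / 0.48197 ≈ 0.3714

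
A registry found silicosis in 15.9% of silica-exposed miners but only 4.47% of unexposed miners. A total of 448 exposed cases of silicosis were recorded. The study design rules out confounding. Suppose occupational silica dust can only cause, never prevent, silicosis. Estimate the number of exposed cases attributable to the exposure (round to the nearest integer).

p₁ = 0.159, p₀ = 0.0447.
PN = (p₁ − p₀)/p₁ = (0.159 − 0.0447) / 0.159 ≈ 0.71887.
Attributable cases ≈ PN × (exposed cases) = 0.71887 × 448 ≈ 322.05.

about 322 cases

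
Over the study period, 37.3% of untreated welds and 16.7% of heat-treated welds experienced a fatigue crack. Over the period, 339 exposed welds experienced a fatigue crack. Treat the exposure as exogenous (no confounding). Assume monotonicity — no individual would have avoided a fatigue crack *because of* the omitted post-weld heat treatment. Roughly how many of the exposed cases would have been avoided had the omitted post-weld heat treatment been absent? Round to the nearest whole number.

about 187 cases

p₁ = 0.373, p₀ = 0.167.
PN = (p₁ − p₀)/p₁ = (0.373 − 0.167) / 0.373 ≈ 0.55228.
Attributable cases ≈ PN × (exposed cases) = 0.55228 × 339 ≈ 187.22.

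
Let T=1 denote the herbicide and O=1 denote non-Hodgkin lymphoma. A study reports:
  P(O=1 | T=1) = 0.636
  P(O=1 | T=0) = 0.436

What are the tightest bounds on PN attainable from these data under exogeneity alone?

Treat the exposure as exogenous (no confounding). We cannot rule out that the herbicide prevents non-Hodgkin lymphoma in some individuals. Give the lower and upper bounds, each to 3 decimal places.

0.314 ≤ PN ≤ 0.887

Let p₁ = 0.636, p₀ = 0.436.
Under exogeneity alone the bounds on PN are max{0,(p₁−p₀)/p₁} ≤ PN ≤ min{1,(1−p₀)/p₁}.
  lower = (p₁ − p₀)/p₁ = 0.2 / 0.636 ≈ 0.3145
  upper = min{1, (1 − p₀)/p₁} = 0.564 / 0.636 ≈ 0.8868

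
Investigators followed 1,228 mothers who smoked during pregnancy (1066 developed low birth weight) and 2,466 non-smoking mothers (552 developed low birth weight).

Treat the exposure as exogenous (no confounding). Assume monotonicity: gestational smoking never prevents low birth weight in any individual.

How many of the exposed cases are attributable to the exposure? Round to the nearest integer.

p₁ = P(outcome | exposed) = 1066/1228 = 0.86808
p₀ = P(outcome | unexposed) = 552/2466 = 0.22384
PN = (p₁ − p₀)/p₁ = (0.86808 − 0.22384) / 0.86808 ≈ 0.74214.
Attributable cases ≈ PN × (exposed cases) = 0.74214 × 1066 ≈ 791.12.

about 791 cases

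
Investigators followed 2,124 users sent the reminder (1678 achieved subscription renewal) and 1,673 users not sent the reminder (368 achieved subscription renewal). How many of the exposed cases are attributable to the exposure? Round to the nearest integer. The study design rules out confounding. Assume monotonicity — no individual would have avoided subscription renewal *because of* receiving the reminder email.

about 1211 cases

p₁ = P(outcome | exposed) = 1678/2124 = 0.79002
p₀ = P(outcome | unexposed) = 368/1673 = 0.21996
PN = (p₁ − p₀)/p₁ = (0.79002 − 0.21996) / 0.79002 ≈ 0.72157.
Attributable cases ≈ PN × (exposed cases) = 0.72157 × 1678 ≈ 1210.80.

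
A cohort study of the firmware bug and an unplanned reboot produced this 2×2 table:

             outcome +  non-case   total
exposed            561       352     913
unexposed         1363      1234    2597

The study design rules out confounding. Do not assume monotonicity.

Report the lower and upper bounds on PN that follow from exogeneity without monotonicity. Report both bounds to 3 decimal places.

0.146 ≤ PN ≤ 0.773

p₁ = P(outcome | exposed) = 561/913 = 0.61446
p₀ = P(outcome | unexposed) = 1363/2597 = 0.52484
Under exogeneity alone the bounds on PN are max{0,(p₁−p₀)/p₁} ≤ PN ≤ min{1,(1−p₀)/p₁}.
  lower = (p₁ − p₀)/p₁ = 0.089621 / 0.61446 ≈ 0.1459
  upper = min{1, (1 − p₀)/p₁} = 0.47516 / 0.61446 ≈ 0.7733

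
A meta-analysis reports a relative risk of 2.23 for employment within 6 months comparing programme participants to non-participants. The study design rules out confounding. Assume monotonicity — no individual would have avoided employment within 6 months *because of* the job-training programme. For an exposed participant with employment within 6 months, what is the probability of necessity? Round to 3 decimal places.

PN ≈ 0.552

Under exogeneity and monotonicity, PN = (RR − 1) / RR = 1 − 1/RR.
PN = (2.23 − 1) / 2.23 = 1.23 / 2.23 ≈ 0.5516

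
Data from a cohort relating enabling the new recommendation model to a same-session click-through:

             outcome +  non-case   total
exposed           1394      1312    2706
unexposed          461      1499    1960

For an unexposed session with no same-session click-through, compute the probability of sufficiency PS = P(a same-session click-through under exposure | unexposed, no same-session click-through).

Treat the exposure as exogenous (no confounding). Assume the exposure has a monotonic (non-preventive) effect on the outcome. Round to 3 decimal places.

PS ≈ 0.366

p₁ = P(outcome | exposed) = 1394/2706 = 0.51515
p₀ = P(outcome | unexposed) = 461/1960 = 0.2352
Under exogeneity and monotonicity, PS = (p₁ − p₀) / (1 − p₀).
PS = (0.51515 − 0.2352) / (1 − 0.2352) = 0.27995 / 0.7648 ≈ 0.3660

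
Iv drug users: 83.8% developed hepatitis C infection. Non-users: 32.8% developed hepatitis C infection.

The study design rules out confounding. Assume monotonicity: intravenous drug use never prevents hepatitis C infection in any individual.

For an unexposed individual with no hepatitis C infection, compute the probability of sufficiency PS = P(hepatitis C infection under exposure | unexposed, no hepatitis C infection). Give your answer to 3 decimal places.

PS ≈ 0.759

p₁ = 0.838, p₀ = 0.328.
Under exogeneity and monotonicity, PS = (p₁ − p₀) / (1 − p₀).
PS = (0.838 − 0.328) / (1 − 0.328) = 0.51 / 0.672 ≈ 0.7589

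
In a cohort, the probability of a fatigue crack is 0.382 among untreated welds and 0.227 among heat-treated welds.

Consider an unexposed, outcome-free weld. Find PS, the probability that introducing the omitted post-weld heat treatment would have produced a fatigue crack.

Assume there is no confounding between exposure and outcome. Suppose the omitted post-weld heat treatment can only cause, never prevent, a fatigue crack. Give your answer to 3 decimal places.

PS ≈ 0.201

Let p₁ = 0.382, p₀ = 0.227.
Under exogeneity and monotonicity, PS = (p₁ − p₀) / (1 − p₀).
PS = (0.382 − 0.227) / (1 − 0.227) = 0.155 / 0.773 ≈ 0.2005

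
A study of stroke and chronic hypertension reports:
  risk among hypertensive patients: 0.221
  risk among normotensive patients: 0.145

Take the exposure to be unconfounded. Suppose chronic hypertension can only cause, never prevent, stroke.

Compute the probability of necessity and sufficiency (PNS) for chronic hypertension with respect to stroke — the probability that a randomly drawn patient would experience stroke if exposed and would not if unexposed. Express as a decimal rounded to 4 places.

PNS ≈ 0.0760

Let p₁ = 0.221, p₀ = 0.145.
Under exogeneity and monotonicity, PNS = p₁ − p₀.
PNS = 0.221 − 0.145 = 0.076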